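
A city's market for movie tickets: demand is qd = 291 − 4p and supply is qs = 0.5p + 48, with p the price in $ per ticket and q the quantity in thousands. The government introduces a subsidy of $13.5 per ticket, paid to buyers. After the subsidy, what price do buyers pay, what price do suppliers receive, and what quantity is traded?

Buyers pay $52.5; suppliers receive $66; quantity = 81.

Without the subsidy, 291 − 4p = 0.5p + 48 gives 4.5p = 243, so p* = $54 and q* = 75.
With a per-unit subsidy paid to buyers, each effectively pays p − 13.5, so demand becomes qd = 291 − 4(p − 13.5).
Solving gives q = 81 with buyers paying $52.5 and suppliers receiving $66 (the $13.5 wedge).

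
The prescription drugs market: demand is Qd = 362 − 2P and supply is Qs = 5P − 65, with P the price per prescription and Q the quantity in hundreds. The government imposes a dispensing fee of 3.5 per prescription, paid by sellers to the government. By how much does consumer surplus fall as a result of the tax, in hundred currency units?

Consumer surplus falls by 593.75 hundred.

Before the tax: set 362 − 2P = 5P − 65 → P* = 61, Q* = 240.
With the tax collected from sellers, supply shifts: Qs = 5(P − 3.5) − 65.
Solving gives Q = 235 with consumers paying 63.5 and sellers receiving 60 (the 3.5 wedge).
ΔCS is the trapezoid between Q = 235 and Q = 240 of height 2.5: ½ · (240 + 235) · 2.5 = 593.75.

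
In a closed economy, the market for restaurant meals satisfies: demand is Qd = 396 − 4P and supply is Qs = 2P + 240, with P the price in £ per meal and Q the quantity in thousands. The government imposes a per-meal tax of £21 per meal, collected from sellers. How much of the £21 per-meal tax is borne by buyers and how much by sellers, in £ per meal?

Buyers bear £7 per meal; sellers bear £14 per meal.

Before the tax: set 396 − 4P = 2P + 240 → P* = £26, Q* = 292.
With the tax collected from sellers, supply shifts: Qs = 2(P − 21) + 240.
Solving gives Q = 264 with buyers paying £33 and sellers receiving £12 (the £21 wedge).
Burden on buyers: £7; on sellers: £14. (They sum to £21.)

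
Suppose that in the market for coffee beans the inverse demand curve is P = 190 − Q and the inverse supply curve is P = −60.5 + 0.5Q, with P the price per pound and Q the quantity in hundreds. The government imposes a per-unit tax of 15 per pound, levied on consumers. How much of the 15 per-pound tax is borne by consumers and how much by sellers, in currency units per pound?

Consumers bear 10 per pound; sellers bear 5 per pound.

Inverting to Q(P) form: Qd = 190 − P; Qs = 2P + 121.
Before the tax: set 190 − P = 2P + 121 → P* = 23, Q* = 167.
With the tax collected from consumers, demand (in seller-price terms) shifts: Qd = 190 − (P + 15).
Solving gives Q = 157 with consumers paying 33 and sellers receiving 18 (the 15 wedge).
Burden on consumers: 10; on sellers: 5. (They sum to 15.)
The less price-elastic side of the market bears the larger share of a per-unit tax.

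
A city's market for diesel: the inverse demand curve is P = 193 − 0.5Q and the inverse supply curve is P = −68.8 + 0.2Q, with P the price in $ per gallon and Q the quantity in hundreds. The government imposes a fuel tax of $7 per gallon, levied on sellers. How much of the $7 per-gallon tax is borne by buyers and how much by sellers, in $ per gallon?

Inverting to Q(P) form: Qd = 386 − 2P; Qs = 5P + 344.
Before the tax: set 386 − 2P = 5P + 344 → P* = $6, Q* = 374.
With the tax collected from sellers, supply shifts: Qs = 5(P − 7) + 344.
New equilibrium: buyers pay $11, sellers receive $4, Q = 364. (Wedge: Pb − Ps = 7.)
Burden on buyers: $5; on sellers: $2. (They sum to $7.)

Buyers bear $5 per gallon; sellers bear $2 per gallon.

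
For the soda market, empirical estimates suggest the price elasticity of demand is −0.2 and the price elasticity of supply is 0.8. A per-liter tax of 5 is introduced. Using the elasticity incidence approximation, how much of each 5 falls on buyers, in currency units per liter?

Incidence ratio: buyers' share ≈ εs / (εs + |εd|) = 0.8 / (0.8 + 0.2) = 0.8.
So buyers bear ≈ 0.8 × 5 = 4; sellers bear 1.

Buyers bear ≈ 4 per liter.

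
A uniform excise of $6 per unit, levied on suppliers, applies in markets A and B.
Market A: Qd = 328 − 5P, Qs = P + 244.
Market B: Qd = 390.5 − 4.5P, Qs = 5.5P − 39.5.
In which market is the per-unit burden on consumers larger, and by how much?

Market A: pre-tax P* = $14, Q* = 258; post-tax Q = 253; per-unit burden on consumers = $1.
Market B: pre-tax P* = $43, Q* = 197; post-tax Q = 182.15; per-unit burden on consumers = $3.3.
Difference: $1 vs $3.3 → market B is larger by $2.3.

Market B, by $2.3.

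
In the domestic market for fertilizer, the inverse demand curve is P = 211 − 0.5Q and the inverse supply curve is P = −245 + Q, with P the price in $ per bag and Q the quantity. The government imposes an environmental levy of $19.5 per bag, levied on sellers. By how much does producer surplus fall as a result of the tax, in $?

Inverting to Q(P) form: Qd = 422 − 2P; Qs = P + 245.
Without the tax, 422 − 2P = P + 245 gives 3P = 177, so P* = $59 and Q* = 304.
With the tax collected from sellers, supply shifts: Qs = (P − 19.5) + 245.
Solving gives Q = 291 with buyers paying $65.5 and sellers receiving $46 (the $19.5 wedge).
ΔPS is the trapezoid between Q = 291 and Q = 304 of height $13: ½ · (304 + 291) · 13 = $3867.5.

Producer surplus falls by $3867.5.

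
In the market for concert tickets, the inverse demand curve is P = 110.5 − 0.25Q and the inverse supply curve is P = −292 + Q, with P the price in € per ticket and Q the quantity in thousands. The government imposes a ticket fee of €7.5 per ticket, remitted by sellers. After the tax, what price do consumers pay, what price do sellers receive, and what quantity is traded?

Consumers pay €31.5; sellers receive €24; quantity = 316.

Inverting to Q(P) form: Qd = 442 − 4P; Qs = P + 292.
Without the tax, 442 − 4P = P + 292 gives 5P = 150, so P* = €30 and Q* = 322.
With the tax collected from sellers, supply shifts: Qs = (P − 7.5) + 292.
Solving gives Q = 316 with consumers paying €31.5 and sellers receiving €24 (the €7.5 wedge).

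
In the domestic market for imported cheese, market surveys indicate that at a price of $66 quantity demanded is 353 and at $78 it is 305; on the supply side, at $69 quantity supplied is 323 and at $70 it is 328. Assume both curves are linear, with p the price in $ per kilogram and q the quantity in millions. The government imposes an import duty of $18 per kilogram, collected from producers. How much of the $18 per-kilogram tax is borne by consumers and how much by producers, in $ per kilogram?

Consumers bear $10 per kilogram; producers bear $8 per kilogram.

Demand slope: (305 − 353)/(78 − 66) = -4, so qd = 617 − 4p.
Supply slope: (328 − 323)/(70 − 69) = 5, so qs = 5p − 22.
Before the tax: set 617 − 4p = 5p − 22 → p* = $71, q* = 333.
With the tax collected from producers, supply shifts: qs = 5(p − 18) − 22.
Solving gives q = 293 with consumers paying $81 and producers receiving $63 (the $18 wedge).
Burden on consumers: $10; on producers: $8. (They sum to $18.)
The less price-elastic side of the market bears the larger share of a per-unit tax.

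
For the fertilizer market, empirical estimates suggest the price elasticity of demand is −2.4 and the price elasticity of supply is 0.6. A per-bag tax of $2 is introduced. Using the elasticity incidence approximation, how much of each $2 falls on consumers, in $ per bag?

Consumers bear ≈ $0.4 per bag.

Incidence ratio: consumers' share ≈ εs / (εs + |εd|) = 0.6 / (0.6 + 2.4) = 0.2.
So consumers bear ≈ 0.2 × $2 = $0.4; producers bear $1.6.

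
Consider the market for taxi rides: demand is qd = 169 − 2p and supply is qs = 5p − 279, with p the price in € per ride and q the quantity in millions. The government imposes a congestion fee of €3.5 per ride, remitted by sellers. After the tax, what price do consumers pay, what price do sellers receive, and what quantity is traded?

Consumers pay €66.5; sellers receive €63; quantity = 36.

Without the tax, 169 − 2p = 5p − 279 gives 7p = 448, so p* = €64 and q* = 41.
With the tax collected from sellers, supply shifts: qs = 5(p − 3.5) − 279.
New equilibrium: consumers pay €66.5, sellers receive €63, q = 36. (Wedge: pb − ps = 3.5.)
The less price-elastic side of the market bears the larger share of a per-unit tax.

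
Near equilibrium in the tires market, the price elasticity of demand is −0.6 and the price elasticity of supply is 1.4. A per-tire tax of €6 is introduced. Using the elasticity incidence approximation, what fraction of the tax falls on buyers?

Incidence ratio: buyers' share ≈ εs / (εs + |εd|) = 1.4 / (1.4 + 0.6) = 0.7.
Supply is the more elastic side, so buyers bear the larger share.

Buyers' share ≈ 0.7.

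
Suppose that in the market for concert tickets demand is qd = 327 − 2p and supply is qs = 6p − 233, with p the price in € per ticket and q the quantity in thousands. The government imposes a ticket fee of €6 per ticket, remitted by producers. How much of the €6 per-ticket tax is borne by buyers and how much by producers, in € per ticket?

Buyers bear €4.5 per ticket; producers bear €1.5 per ticket.

Without the tax, 327 − 2p = 6p − 233 gives 8p = 560, so p* = €70 and q* = 187.
With the tax collected from producers, supply shifts: qs = 6(p − 6) − 233.
New equilibrium: buyers pay €74.5, producers receive €68.5, q = 178. (Wedge: pb − ps = 6.)
Burden on buyers: €4.5; on producers: €1.5. (They sum to €6.)
The less price-elastic side of the market bears the larger share of a per-unit tax.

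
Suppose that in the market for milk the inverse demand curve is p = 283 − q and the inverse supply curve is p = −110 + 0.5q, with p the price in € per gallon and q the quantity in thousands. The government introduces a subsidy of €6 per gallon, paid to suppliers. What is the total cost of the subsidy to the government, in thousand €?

Government outlay = €1596 thousand.

Rewrite in direct form: qd = 283 − p and qs = 2p + 220.
Before the subsidy: set 283 − p = 2p + 220 → p* = €21, q* = 262.
With a per-unit subsidy paid to suppliers, each receives p + 6 per unit sold, so supply becomes qs = 2(p + 6) + 220.
Solving gives q = 266 with buyers paying €17 and suppliers receiving €23 (the €6 wedge).
Outlay = t · Q = 6 · 266 = €1596.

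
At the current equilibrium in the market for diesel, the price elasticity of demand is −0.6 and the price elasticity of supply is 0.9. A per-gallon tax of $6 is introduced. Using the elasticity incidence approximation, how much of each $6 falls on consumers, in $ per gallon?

Consumers bear ≈ $3.6 per gallon.

Incidence ratio: consumers' share ≈ εs / (εs + |εd|) = 0.9 / (0.9 + 0.6) = 0.6.
So consumers bear ≈ 0.6 × $6 = $3.6; producers bear $2.4.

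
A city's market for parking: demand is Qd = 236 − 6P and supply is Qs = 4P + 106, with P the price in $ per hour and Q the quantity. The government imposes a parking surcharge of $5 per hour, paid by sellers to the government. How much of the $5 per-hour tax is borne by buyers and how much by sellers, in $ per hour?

Without the tax, 236 − 6P = 4P + 106 gives 10P = 130, so P* = $13 and Q* = 158.
With the tax collected from sellers, supply shifts: Qs = 4(P − 5) + 106.
New equilibrium: buyers pay $15, sellers receive $10, Q = 146. (Wedge: Pb − Ps = 5.)
Burden on buyers: $2; on sellers: $3. (They sum to $5.)

Buyers bear $2 per hour; sellers bear $3 per hour.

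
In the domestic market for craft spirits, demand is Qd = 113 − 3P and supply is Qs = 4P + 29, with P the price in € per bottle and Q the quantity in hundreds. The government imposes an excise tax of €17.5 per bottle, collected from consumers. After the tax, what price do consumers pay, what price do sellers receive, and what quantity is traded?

Before the tax: set 113 − 3P = 4P + 29 → P* = €12, Q* = 77.
With the tax collected from consumers, demand (in seller-price terms) shifts: Qd = 113 − 3(P + 17.5).
Solving gives Q = 47 with consumers paying €22 and sellers receiving €4.5 (the €17.5 wedge).

Consumers pay €22; sellers receive €4.5; quantity = 47.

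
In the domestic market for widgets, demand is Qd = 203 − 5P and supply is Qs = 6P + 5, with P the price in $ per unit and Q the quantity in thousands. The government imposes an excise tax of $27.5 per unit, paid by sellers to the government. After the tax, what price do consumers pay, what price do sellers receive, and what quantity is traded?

Consumers pay $33; sellers receive $5.5; quantity = 38.

Before the tax: set 203 − 5P = 6P + 5 → P* = $18, Q* = 113.
With the tax collected from sellers, supply shifts: Qs = 6(P − 27.5) + 5.
Solving gives Q = 38 with consumers paying $33 and sellers receiving $5.5 (the $27.5 wedge).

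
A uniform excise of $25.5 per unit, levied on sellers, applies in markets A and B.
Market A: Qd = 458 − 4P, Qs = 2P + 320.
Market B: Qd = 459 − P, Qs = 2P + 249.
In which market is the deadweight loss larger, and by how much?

Market A: pre-tax P* = $23, Q* = 366; post-tax Q = 332; deadweight loss = $433.5.
Market B: pre-tax P* = $70, Q* = 389; post-tax Q = 372; deadweight loss = $216.75.
Difference: $433.5 vs $216.75 → market A is larger by $216.75.

Market A, by $216.75.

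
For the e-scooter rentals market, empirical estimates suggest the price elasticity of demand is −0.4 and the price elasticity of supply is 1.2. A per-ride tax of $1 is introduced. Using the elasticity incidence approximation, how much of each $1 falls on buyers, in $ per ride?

Incidence ratio: buyers' share ≈ εs / (εs + |εd|) = 1.2 / (1.2 + 0.4) = 0.75.
So buyers bear ≈ 0.75 × $1 = $0.75; sellers bear $0.25.

Buyers bear ≈ $0.75 per ride.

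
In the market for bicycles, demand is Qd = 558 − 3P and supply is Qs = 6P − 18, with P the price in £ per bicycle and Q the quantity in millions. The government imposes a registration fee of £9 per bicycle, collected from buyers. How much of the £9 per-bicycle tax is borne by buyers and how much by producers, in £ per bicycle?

Before the tax: set 558 − 3P = 6P − 18 → P* = £64, Q* = 366.
With the tax collected from buyers, demand (in seller-price terms) shifts: Qd = 558 − 3(P + 9).
Solving gives Q = 348 with buyers paying £70 and producers receiving £61 (the £9 wedge).
Burden on buyers: £6; on producers: £3. (They sum to £9.)
The less price-elastic side of the market bears the larger share of a per-unit tax.

Buyers bear £6 per bicycle; producers bear £3 per bicycle.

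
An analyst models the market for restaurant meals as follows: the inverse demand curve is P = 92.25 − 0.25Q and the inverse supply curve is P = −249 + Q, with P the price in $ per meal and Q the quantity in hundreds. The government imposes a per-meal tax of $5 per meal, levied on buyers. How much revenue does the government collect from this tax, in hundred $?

Tax revenue = $1345 hundred.

Inverting to Q(P) form: Qd = 369 − 4P; Qs = P + 249.
Before the tax: set 369 − 4P = P + 249 → P* = $24, Q* = 273.
With the tax collected from buyers, demand (in seller-price terms) shifts: Qd = 369 − 4(P + 5).
Solving gives Q = 269 with buyers paying $25 and suppliers receiving $20 (the $5 wedge).
Revenue = t · Q = 5 · 269 = $1345.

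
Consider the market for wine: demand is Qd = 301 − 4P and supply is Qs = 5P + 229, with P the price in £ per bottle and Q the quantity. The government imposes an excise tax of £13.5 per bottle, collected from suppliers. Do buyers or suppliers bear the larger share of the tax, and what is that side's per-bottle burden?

Without the tax, 301 − 4P = 5P + 229 gives 9P = 72, so P* = £8 and Q* = 269.
With the tax collected from suppliers, supply shifts: Qs = 5(P − 13.5) + 229.
New equilibrium: buyers pay £15.5, suppliers receive £2, Q = 239. (Wedge: Pb − Ps = 13.5.)
Per-bottle burden: buyers £7.5, suppliers £6.
Buyers take the larger share because demand is less price-elastic here (demand slope 4 vs supply slope 5).
The less price-elastic side of the market bears the larger share of a per-unit tax.

Buyers bear the larger share: £7.5 per bottle.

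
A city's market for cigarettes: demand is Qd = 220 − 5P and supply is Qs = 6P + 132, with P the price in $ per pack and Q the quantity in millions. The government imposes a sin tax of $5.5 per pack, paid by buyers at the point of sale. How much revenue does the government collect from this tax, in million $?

Tax revenue = $907.5 million.

Before the tax: set 220 − 5P = 6P + 132 → P* = $8, Q* = 180.
With the tax collected from buyers, demand (in seller-price terms) shifts: Qd = 220 − 5(P + 5.5).
New equilibrium: buyers pay $11, suppliers receive $5.5, Q = 165. (Wedge: Pb − Ps = 5.5.)
Revenue = t · Q = 5.5 · 165 = $907.5.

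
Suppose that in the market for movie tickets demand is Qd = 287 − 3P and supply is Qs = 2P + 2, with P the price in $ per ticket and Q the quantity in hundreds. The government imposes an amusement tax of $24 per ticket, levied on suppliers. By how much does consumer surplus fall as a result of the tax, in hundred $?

Without the tax, 287 − 3P = 2P + 2 gives 5P = 285, so P* = $57 and Q* = 116.
With the tax collected from suppliers, supply shifts: Qs = 2(P − 24) + 2.
Solving gives Q = 87.2 with buyers paying $66.6 and suppliers receiving $42.6 (the $24 wedge).
ΔCS is the trapezoid between Q = 87.2 and Q = 116 of height $9.6: ½ · (116 + 87.2) · 9.6 = $975.36.

Consumer surplus falls by $975.36 hundred.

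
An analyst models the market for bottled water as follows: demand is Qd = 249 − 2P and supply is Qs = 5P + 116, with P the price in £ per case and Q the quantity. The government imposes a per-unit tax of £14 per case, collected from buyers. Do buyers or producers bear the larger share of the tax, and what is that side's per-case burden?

Buyers bear the larger share: £10 per case.

Without the tax, 249 − 2P = 5P + 116 gives 7P = 133, so P* = £19 and Q* = 211.
With the tax collected from buyers, demand (in seller-price terms) shifts: Qd = 249 − 2(P + 14).
New equilibrium: buyers pay £29, producers receive £15, Q = 191. (Wedge: Pb − Ps = 14.)
Per-case burden: buyers £10, producers £4.
Buyers take the larger share because demand is less price-elastic here (demand slope 2 vs supply slope 5).
The less price-elastic side of the market bears the larger share of a per-unit tax.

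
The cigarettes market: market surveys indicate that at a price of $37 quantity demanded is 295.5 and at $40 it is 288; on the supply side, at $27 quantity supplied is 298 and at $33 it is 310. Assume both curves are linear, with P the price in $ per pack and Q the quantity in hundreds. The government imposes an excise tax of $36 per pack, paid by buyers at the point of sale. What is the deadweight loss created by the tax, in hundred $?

Deadweight loss = $720 hundred.

Demand slope: (288 − 295.5)/(40 − 37) = -2.5, so Qd = 388 − 2.5P.
Supply slope: (310 − 298)/(33 − 27) = 2, so Qs = 2P + 244.
Without the tax, 388 − 2.5P = 2P + 244 gives 4.5P = 144, so P* = $32 and Q* = 308.
With the tax collected from buyers, demand (in seller-price terms) shifts: Qd = 388 − 2.5(P + 36).
New equilibrium: buyers pay $48, sellers receive $12, Q = 268. (Wedge: Pb − Ps = 36.)
Quantity falls by |ΔQ| = |308 − 268| = 40.
DWL = ½ · t · |ΔQ| = ½ · 36 · 40 = $720.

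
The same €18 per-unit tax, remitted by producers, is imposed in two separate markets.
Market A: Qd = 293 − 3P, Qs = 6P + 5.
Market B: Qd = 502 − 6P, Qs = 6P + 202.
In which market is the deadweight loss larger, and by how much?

Market B, by €162.

Market A: pre-tax P* = €32, Q* = 197; post-tax Q = 161; deadweight loss = €324.
Market B: pre-tax P* = €25, Q* = 352; post-tax Q = 298; deadweight loss = €486.
Difference: €324 vs €486 → market B is larger by €162.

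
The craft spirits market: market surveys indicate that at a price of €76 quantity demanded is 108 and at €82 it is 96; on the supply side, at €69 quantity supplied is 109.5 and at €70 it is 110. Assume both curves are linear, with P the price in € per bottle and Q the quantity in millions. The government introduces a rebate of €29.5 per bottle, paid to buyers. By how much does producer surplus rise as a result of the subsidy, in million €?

Demand slope: (96 − 108)/(82 − 76) = -2, so Qd = 260 − 2P.
Supply slope: (110 − 109.5)/(70 − 69) = 0.5, so Qs = 0.5P + 75.
Before the subsidy: set 260 − 2P = 0.5P + 75 → P* = €74, Q* = 112.
With a per-unit subsidy paid to buyers, each effectively pays P − 29.5, so demand becomes Qd = 260 − 2(P − 29.5).
New equilibrium: buyers pay €68.1, sellers receive €97.6, Q = 123.8. (Wedge: Pb − Ps = −29.5.)
ΔPS is the trapezoid between Q = 123.8 and Q = 112 of height €23.6: ½ · (112 + 123.8) · 23.6 = €2782.44.

Producer surplus rises by €2782.44 million.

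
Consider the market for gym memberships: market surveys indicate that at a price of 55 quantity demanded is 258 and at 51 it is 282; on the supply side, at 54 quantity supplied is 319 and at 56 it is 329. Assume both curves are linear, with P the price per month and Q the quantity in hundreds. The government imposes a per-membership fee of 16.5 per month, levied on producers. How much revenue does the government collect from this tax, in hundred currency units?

Demand slope: (282 − 258)/(51 − 55) = -6, so Qd = 588 − 6P.
Supply slope: (329 − 319)/(56 − 54) = 5, so Qs = 5P + 49.
Before the tax: set 588 − 6P = 5P + 49 → P* = 49, Q* = 294.
With the tax collected from producers, supply shifts: Qs = 5(P − 16.5) + 49.
New equilibrium: buyers pay 56.5, producers receive 40, Q = 249. (Wedge: Pb − Ps = 16.5.)
Revenue = t · Q = 16.5 · 249 = 4108.5.

Tax revenue = 4108.5 hundred.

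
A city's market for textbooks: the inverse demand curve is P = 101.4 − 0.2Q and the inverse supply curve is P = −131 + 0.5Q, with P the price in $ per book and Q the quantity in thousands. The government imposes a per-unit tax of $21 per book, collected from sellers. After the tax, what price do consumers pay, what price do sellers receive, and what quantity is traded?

Consumers pay $41; sellers receive $20; quantity = 302.

Inverting to Q(P) form: Qd = 507 − 5P; Qs = 2P + 262.
Before the tax: set 507 − 5P = 2P + 262 → P* = $35, Q* = 332.
With the tax collected from sellers, supply shifts: Qs = 2(P − 21) + 262.
New equilibrium: consumers pay $41, sellers receive $20, Q = 302. (Wedge: Pb − Ps = 21.)
The less price-elastic side of the market bears the larger share of a per-unit tax.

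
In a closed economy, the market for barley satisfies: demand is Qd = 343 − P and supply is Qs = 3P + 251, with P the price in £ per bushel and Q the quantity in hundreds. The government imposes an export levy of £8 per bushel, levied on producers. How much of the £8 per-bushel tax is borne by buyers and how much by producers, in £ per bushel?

Buyers bear £6 per bushel; producers bear £2 per bushel.

Before the tax: set 343 − P = 3P + 251 → P* = £23, Q* = 320.
With the tax collected from producers, supply shifts: Qs = 3(P − 8) + 251.
New equilibrium: buyers pay £29, producers receive £21, Q = 314. (Wedge: Pb − Ps = 8.)
Burden on buyers: £6; on producers: £2. (They sum to £8.)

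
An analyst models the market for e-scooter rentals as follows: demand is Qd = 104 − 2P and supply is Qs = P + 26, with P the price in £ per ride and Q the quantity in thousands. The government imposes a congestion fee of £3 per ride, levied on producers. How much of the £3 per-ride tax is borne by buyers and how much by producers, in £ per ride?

Buyers bear £1 per ride; producers bear £2 per ride.

Without the tax, 104 − 2P = P + 26 gives 3P = 78, so P* = £26 and Q* = 52.
With the tax collected from producers, supply shifts: Qs = (P − 3) + 26.
Solving gives Q = 50 with buyers paying £27 and producers receiving £24 (the £3 wedge).
Burden on buyers: £1; on producers: £2. (They sum to £3.)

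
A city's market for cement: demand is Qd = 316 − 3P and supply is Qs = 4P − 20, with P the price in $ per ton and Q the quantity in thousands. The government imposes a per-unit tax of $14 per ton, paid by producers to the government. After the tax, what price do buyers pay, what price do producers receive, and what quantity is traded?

Without the tax, 316 − 3P = 4P − 20 gives 7P = 336, so P* = $48 and Q* = 172.
With the tax collected from producers, supply shifts: Qs = 4(P − 14) − 20.
New equilibrium: buyers pay $56, producers receive $42, Q = 148. (Wedge: Pb − Ps = 14.)
The less price-elastic side of the market bears the larger share of a per-unit tax.

Buyers pay $56; producers receive $42; quantity = 148.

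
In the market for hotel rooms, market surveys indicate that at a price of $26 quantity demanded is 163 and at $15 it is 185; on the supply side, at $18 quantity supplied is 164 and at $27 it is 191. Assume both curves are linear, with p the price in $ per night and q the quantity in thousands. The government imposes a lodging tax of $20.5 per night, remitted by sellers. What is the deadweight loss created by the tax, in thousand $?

Deadweight loss = $252.15 thousand.

Demand slope: (185 − 163)/(15 − 26) = -2, so qd = 215 − 2p.
Supply slope: (191 − 164)/(27 − 18) = 3, so qs = 3p + 110.
Before the tax: set 215 − 2p = 3p + 110 → p* = $21, q* = 173.
With the tax collected from sellers, supply shifts: qs = 3(p − 20.5) + 110.
New equilibrium: buyers pay $33.3, sellers receive $12.8, q = 148.4. (Wedge: pb − ps = 20.5.)
Quantity falls by |ΔQ| = |173 − 148.4| = 24.6.
DWL = ½ · t · |ΔQ| = ½ · 20.5 · 24.6 = $252.15.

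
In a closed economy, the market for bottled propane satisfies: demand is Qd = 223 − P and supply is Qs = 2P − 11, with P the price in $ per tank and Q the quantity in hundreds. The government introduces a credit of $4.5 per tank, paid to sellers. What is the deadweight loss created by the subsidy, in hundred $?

Without the subsidy, 223 − P = 2P − 11 gives 3P = 234, so P* = $78 and Q* = 145.
With a per-unit subsidy paid to sellers, each receives P + 4.5 per unit sold, so supply becomes Qs = 2(P + 4.5) − 11.
Solving gives Q = 148 with buyers paying $75 and sellers receiving $79.5 (the $4.5 wedge).
Quantity rises by |ΔQ| = |145 − 148| = 3.
DWL = ½ · t · |ΔQ| = ½ · 4.5 · 3 = $6.75.

Deadweight loss = $6.75 hundred.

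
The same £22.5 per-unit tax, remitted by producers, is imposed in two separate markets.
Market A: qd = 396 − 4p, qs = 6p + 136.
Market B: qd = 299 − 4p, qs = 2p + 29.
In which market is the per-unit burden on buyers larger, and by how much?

Market A: pre-tax p* = £26, q* = 292; post-tax q = 238; per-unit burden on buyers = £13.5.
Market B: pre-tax p* = £45, q* = 119; post-tax q = 89; per-unit burden on buyers = £7.5.
Difference: £13.5 vs £7.5 → market A is larger by £6.

Market A, by £6.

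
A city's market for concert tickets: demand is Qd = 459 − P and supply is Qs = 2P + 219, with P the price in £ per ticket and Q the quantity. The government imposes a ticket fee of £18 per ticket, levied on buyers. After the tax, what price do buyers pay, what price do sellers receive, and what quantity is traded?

Buyers pay £92; sellers receive £74; quantity = 367.

Before the tax: set 459 − P = 2P + 219 → P* = £80, Q* = 379.
With the tax collected from buyers, demand (in seller-price terms) shifts: Qd = 459 − (P + 18).
Solving gives Q = 367 with buyers paying £92 and sellers receiving £74 (the £18 wedge).
The less price-elastic side of the market bears the larger share of a per-unit tax.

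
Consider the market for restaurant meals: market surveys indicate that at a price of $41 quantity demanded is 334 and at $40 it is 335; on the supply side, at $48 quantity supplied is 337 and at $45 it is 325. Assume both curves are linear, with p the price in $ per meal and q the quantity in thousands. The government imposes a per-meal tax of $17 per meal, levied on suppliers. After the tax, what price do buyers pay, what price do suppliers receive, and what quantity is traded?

Demand slope: (335 − 334)/(40 − 41) = -1, so qd = 375 − p.
Supply slope: (325 − 337)/(45 − 48) = 4, so qs = 4p + 145.
Before the tax: set 375 − p = 4p + 145 → p* = $46, q* = 329.
With the tax collected from suppliers, supply shifts: qs = 4(p − 17) + 145.
Solving gives q = 315.4 with buyers paying $59.6 and suppliers receiving $42.6 (the $17 wedge).
The less price-elastic side of the market bears the larger share of a per-unit tax.

Buyers pay $59.6; suppliers receive $42.6; quantity = 315.4.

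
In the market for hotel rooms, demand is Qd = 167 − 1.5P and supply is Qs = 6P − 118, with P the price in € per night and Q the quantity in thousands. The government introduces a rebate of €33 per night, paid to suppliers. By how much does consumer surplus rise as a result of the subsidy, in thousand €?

Without the subsidy, 167 − 1.5P = 6P − 118 gives 7.5P = 285, so P* = €38 and Q* = 110.
With a per-unit subsidy paid to suppliers, each receives P + 33 per unit sold, so supply becomes Qs = 6(P + 33) − 118.
New equilibrium: consumers pay €11.6, suppliers receive €44.6, Q = 149.6. (Wedge: Pb − Ps = −33.)
ΔCS is the trapezoid between Q = 149.6 and Q = 110 of height €26.4: ½ · (110 + 149.6) · 26.4 = €3426.72.

Consumer surplus rises by €3426.72 thousand.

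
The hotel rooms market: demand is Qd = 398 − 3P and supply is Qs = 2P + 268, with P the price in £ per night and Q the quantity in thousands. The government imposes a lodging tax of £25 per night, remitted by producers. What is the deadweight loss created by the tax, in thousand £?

Before the tax: set 398 − 3P = 2P + 268 → P* = £26, Q* = 320.
With the tax collected from producers, supply shifts: Qs = 2(P − 25) + 268.
Solving gives Q = 290 with consumers paying £36 and producers receiving £11 (the £25 wedge).
Quantity falls by |ΔQ| = |320 − 290| = 30.
DWL = ½ · t · |ΔQ| = ½ · 25 · 30 = £375.

Deadweight loss = £375 thousand.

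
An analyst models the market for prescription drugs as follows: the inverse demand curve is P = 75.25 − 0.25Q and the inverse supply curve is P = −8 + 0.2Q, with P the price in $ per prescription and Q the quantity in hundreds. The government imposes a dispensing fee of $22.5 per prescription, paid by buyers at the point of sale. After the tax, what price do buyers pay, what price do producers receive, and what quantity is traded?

Rewrite in direct form: Qd = 301 − 4P and Qs = 5P + 40.
Without the tax, 301 − 4P = 5P + 40 gives 9P = 261, so P* = $29 and Q* = 185.
With the tax collected from buyers, demand (in seller-price terms) shifts: Qd = 301 − 4(P + 22.5).
New equilibrium: buyers pay $41.5, producers receive $19, Q = 135. (Wedge: Pb − Ps = 22.5.)
The less price-elastic side of the market bears the larger share of a per-unit tax.

Buyers pay $41.5; producers receive $19; quantity = 135.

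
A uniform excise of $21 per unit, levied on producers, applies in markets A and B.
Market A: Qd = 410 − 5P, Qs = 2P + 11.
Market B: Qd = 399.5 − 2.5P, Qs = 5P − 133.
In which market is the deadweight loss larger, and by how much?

Market B, by $52.5.

Market A: pre-tax P* = $57, Q* = 125; post-tax Q = 95; deadweight loss = $315.
Market B: pre-tax P* = $71, Q* = 222; post-tax Q = 187; deadweight loss = $367.5.
Difference: $315 vs $367.5 → market B is larger by $52.5.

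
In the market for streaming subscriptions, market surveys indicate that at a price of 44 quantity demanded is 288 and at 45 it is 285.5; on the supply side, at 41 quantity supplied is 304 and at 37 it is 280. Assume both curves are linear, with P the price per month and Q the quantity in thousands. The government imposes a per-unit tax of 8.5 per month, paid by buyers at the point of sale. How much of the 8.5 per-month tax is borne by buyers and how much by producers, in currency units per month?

Demand slope: (285.5 − 288)/(45 − 44) = -2.5, so Qd = 398 − 2.5P.
Supply slope: (280 − 304)/(37 − 41) = 6, so Qs = 6P + 58.
Before the tax: set 398 − 2.5P = 6P + 58 → P* = 40, Q* = 298.
With the tax collected from buyers, demand (in seller-price terms) shifts: Qd = 398 − 2.5(P + 8.5).
New equilibrium: buyers pay 46, producers receive 37.5, Q = 283. (Wedge: Pb − Ps = 8.5.)
Burden on buyers: 6; on producers: 2.5. (They sum to 8.5.)

Buyers bear 6 per month; producers bear 2.5 per month.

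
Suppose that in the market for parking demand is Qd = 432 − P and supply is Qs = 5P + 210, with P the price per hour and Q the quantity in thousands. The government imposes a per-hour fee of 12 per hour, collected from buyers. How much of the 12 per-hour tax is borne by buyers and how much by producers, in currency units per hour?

Before the tax: set 432 − P = 5P + 210 → P* = 37, Q* = 395.
With the tax collected from buyers, demand (in seller-price terms) shifts: Qd = 432 − (P + 12).
New equilibrium: buyers pay 47, producers receive 35, Q = 385. (Wedge: Pb − Ps = 12.)
Burden on buyers: 10; on producers: 2. (They sum to 12.)
The less price-elastic side of the market bears the larger share of a per-unit tax.

Buyers bear 10 per hour; producers bear 2 per hour.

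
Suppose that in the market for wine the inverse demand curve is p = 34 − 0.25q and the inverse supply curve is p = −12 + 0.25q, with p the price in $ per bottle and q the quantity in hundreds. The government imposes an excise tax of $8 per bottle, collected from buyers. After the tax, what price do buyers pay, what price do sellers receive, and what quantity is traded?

Buyers pay $15; sellers receive $7; quantity = 76.

Inverting to q(p) form: qd = 136 − 4p; qs = 4p + 48.
Without the tax, 136 − 4p = 4p + 48 gives 8p = 88, so p* = $11 and q* = 92.
With the tax collected from buyers, demand (in seller-price terms) shifts: qd = 136 − 4(p + 8).
Solving gives q = 76 with buyers paying $15 and sellers receiving $7 (the $8 wedge).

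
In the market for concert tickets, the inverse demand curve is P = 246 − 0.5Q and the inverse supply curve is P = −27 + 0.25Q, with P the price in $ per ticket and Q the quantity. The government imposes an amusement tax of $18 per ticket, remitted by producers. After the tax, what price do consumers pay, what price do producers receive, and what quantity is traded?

Consumers pay $76; producers receive $58; quantity = 340.

Inverting to Q(P) form: Qd = 492 − 2P; Qs = 4P + 108.
Before the tax: set 492 − 2P = 4P + 108 → P* = $64, Q* = 364.
With the tax collected from producers, supply shifts: Qs = 4(P − 18) + 108.
Solving gives Q = 340 with consumers paying $76 and producers receiving $58 (the $18 wedge).
The less price-elastic side of the market bears the larger share of a per-unit tax.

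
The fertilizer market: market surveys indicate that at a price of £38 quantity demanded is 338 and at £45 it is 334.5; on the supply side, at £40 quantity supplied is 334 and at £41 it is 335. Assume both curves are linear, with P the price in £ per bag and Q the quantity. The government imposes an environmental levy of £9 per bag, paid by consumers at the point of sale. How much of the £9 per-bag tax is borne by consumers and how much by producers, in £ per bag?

Demand slope: (334.5 − 338)/(45 − 38) = -0.5, so Qd = 357 − 0.5P.
Supply slope: (335 − 334)/(41 − 40) = 1, so Qs = P + 294.
Before the tax: set 357 − 0.5P = P + 294 → P* = £42, Q* = 336.
With the tax collected from consumers, demand (in seller-price terms) shifts: Qd = 357 − 0.5(P + 9).
New equilibrium: consumers pay £48, producers receive £39, Q = 333. (Wedge: Pb − Ps = 9.)
Burden on consumers: £6; on producers: £3. (They sum to £9.)

Consumers bear £6 per bag; producers bear £3 per bag.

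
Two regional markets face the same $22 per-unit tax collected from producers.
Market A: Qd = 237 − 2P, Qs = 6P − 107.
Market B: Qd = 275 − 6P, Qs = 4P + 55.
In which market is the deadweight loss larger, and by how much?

Market A: pre-tax P* = $43, Q* = 151; post-tax Q = 118; deadweight loss = $363.
Market B: pre-tax P* = $22, Q* = 143; post-tax Q = 90.2; deadweight loss = $580.8.
Difference: $363 vs $580.8 → market B is larger by $217.8.

Market B, by $217.8.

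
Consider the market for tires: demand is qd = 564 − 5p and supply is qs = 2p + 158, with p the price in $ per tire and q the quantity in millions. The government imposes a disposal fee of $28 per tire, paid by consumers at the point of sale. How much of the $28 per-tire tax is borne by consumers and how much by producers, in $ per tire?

Consumers bear $8 per tire; producers bear $20 per tire.

Without the tax, 564 − 5p = 2p + 158 gives 7p = 406, so p* = $58 and q* = 274.
With the tax collected from consumers, demand (in seller-price terms) shifts: qd = 564 − 5(p + 28).
Solving gives q = 234 with consumers paying $66 and producers receiving $38 (the $28 wedge).
Burden on consumers: $8; on producers: $20. (They sum to $28.)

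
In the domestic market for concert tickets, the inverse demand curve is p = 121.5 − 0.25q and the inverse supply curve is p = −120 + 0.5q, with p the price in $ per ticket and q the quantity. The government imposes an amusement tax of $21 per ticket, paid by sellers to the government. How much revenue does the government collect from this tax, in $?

Tax revenue = $6174.

Inverting to q(p) form: qd = 486 − 4p; qs = 2p + 240.
Without the tax, 486 − 4p = 2p + 240 gives 6p = 246, so p* = $41 and q* = 322.
With the tax collected from sellers, supply shifts: qs = 2(p − 21) + 240.
New equilibrium: consumers pay $48, sellers receive $27, q = 294. (Wedge: pb − ps = 21.)
Revenue = t · Q = 21 · 294 = $6174.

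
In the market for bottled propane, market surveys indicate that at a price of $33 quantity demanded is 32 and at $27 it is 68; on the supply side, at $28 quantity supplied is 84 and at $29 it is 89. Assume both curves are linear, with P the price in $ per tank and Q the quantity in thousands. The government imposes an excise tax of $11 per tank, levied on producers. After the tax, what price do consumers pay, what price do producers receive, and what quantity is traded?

Demand slope: (68 − 32)/(27 − 33) = -6, so Qd = 230 − 6P.
Supply slope: (89 − 84)/(29 − 28) = 5, so Qs = 5P − 56.
Without the tax, 230 − 6P = 5P − 56 gives 11P = 286, so P* = $26 and Q* = 74.
With the tax collected from producers, supply shifts: Qs = 5(P − 11) − 56.
New equilibrium: consumers pay $31, producers receive $20, Q = 44. (Wedge: Pb − Ps = 11.)

Consumers pay $31; producers receive $20; quantity = 44.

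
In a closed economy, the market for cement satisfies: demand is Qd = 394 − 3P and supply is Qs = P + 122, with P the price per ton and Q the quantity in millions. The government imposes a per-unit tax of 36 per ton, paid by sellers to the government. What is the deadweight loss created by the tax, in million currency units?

Deadweight loss = 486 million.

Without the tax, 394 − 3P = P + 122 gives 4P = 272, so P* = 68 and Q* = 190.
With the tax collected from sellers, supply shifts: Qs = (P − 36) + 122.
Solving gives Q = 163 with consumers paying 77 and sellers receiving 41 (the 36 wedge).
Quantity falls by |ΔQ| = |190 − 163| = 27.
DWL = ½ · t · |ΔQ| = ½ · 36 · 27 = 486.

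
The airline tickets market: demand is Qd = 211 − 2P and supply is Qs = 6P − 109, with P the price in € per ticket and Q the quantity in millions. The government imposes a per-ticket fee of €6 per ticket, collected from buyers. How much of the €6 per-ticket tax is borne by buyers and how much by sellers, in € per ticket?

Without the tax, 211 − 2P = 6P − 109 gives 8P = 320, so P* = €40 and Q* = 131.
With the tax collected from buyers, demand (in seller-price terms) shifts: Qd = 211 − 2(P + 6).
New equilibrium: buyers pay €44.5, sellers receive €38.5, Q = 122. (Wedge: Pb − Ps = 6.)
Burden on buyers: €4.5; on sellers: €1.5. (They sum to €6.)
The less price-elastic side of the market bears the larger share of a per-unit tax.

Buyers bear €4.5 per ticket; sellers bear €1.5 per ticket.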